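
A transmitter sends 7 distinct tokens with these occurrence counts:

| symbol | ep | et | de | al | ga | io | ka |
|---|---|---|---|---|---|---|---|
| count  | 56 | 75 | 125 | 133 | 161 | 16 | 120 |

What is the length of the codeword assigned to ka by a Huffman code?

Repeatedly merge the two smallest:
combine io(16), ep(56) → 72
combine 72, et(75) → 147
combine ka(120), de(125) → 245
combine al(133), 147 → 280
combine ga(161), 245 → 406
combine 280, 406 → 686
ka sits 3 levels below the root, so its codeword is 3 bits.

3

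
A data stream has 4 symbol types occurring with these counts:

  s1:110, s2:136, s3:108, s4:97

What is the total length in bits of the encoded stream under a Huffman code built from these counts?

902

Greedily combine the two least-frequent nodes:
merge s4(97) and s3(108): 205
merge s1(110) and s2(136): 246
merge 205 and 246: 451
Each symbol's bit-cost is frequency × depth; summing gives 902 bits (equivalently 205 + 246 + 451).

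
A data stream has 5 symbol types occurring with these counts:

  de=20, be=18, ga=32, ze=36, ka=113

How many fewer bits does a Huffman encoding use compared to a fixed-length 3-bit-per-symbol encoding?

226

Fixed-length: 3 bits × 219 symbols = 657 bits.
Huffman merges:
merge be(18) and de(20): 38
merge ga(32) and ze(36): 68
merge 38 and 68: 106
merge 106 and ka(113): 219
Huffman total = 38 + 68 + 106 + 219 = 431 bits.
Saving = 657 − 431 = 226 bits.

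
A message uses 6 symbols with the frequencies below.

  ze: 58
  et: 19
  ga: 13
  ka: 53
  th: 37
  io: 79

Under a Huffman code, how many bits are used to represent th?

Build the tree from the bottom:
combine ga(13), et(19) → 32
combine 32, th(37) → 69
combine ka(53), ze(58) → 111
combine 69, io(79) → 148
combine 111, 148 → 259
th's leaf is at depth 3, giving a 3-bit codeword.

3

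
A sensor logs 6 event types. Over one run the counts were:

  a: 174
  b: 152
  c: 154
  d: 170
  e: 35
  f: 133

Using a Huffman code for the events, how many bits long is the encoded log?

Merge the two smallest weights repeatedly:
merge e(35) and f(133): 168
merge b(152) and c(154): 306
merge 168 and d(170): 338
merge a(174) and 306: 480
merge 338 and 480: 818
The encoded length is the sum of every internal node's weight: 168 + 306 + 338 + 480 + 818 = 2110 bits.

2110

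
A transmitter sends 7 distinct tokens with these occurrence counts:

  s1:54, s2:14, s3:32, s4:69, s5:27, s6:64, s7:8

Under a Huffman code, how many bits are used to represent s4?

2

Build the tree from the bottom:
s7(8) + s2(14) → 22
22 + s5(27) → 49
s3(32) + 49 → 81
s1(54) + s6(64) → 118
s4(69) + 81 → 150
118 + 150 → 268
s4 sits 2 levels below the root, so its codeword is 2 bits.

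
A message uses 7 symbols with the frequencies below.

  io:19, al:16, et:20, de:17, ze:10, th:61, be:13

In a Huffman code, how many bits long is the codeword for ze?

4

Build the tree from the bottom:
ze(10) + be(13) → 23
al(16) + de(17) → 33
io(19) + et(20) → 39
23 + 33 → 56
39 + 56 → 95
th(61) + 95 → 156
ze sits 4 levels below the root, so its codeword is 4 bits.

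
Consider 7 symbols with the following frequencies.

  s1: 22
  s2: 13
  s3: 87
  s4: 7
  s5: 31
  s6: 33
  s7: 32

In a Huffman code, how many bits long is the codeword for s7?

3

Build the tree from the bottom:
merge s4(7) and s2(13): 20
merge 20 and s1(22): 42
merge s5(31) and s7(32): 63
merge s6(33) and 42: 75
merge 63 and 75: 138
merge s3(87) and 138: 225
s7 sits 3 levels below the root, so its codeword is 3 bits.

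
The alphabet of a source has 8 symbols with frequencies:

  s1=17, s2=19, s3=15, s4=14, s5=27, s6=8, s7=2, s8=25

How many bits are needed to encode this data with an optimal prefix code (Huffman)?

Greedily combine the two least-frequent nodes:
s7(2) + s6(8) → 10
10 + s4(14) → 24
s3(15) + s1(17) → 32
s2(19) + 24 → 43
s8(25) + s5(27) → 52
32 + 43 → 75
52 + 75 → 127
Total encoded bits = sum of merged weights = 10 + 24 + 32 + 43 + 52 + 75 + 127 = 363.

363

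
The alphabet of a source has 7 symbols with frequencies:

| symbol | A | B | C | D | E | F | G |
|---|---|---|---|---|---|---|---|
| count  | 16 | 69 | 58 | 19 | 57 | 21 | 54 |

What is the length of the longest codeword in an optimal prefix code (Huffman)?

Merge the two lowest-weight nodes at each step:
combine A(16), D(19) → 35
combine F(21), 35 → 56
combine G(54), 56 → 110
combine E(57), C(58) → 115
combine B(69), 110 → 179
combine 115, 179 → 294
Maximum depth reached is 5.

5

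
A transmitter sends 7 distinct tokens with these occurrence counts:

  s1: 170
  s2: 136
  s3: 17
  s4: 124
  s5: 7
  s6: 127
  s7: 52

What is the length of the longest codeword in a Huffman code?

5

Merge the two lowest-weight nodes at each step:
merge s5(7) and s3(17): 24
merge 24 and s7(52): 76
merge 76 and s4(124): 200
merge s6(127) and s2(136): 263
merge s1(170) and 200: 370
merge 263 and 370: 633
The rarest symbols sit at the bottom; the longest codeword is 5 bits.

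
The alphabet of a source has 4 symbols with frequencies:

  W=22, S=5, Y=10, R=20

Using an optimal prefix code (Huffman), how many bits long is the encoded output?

Greedily combine the two least-frequent nodes:
merge S(5) and Y(10): 15
merge 15 and R(20): 35
merge W(22) and 35: 57
Total encoded bits = sum of merged weights = 15 + 35 + 57 = 107.

107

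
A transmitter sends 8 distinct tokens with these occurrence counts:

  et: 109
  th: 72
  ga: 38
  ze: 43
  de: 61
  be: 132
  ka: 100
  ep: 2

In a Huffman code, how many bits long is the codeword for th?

3

Huffman merges, smallest pair first:
combine ep(2), ga(38) → 40
combine 40, ze(43) → 83
combine de(61), th(72) → 133
combine 83, ka(100) → 183
combine et(109), be(132) → 241
combine 133, 183 → 316
combine 241, 316 → 557
th's leaf is at depth 3, giving a 3-bit codeword.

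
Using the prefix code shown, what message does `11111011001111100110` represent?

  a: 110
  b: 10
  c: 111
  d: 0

Read left to right; each codeword is recognised as soon as it completes (prefix code):
  111→c | 110→a | 110→a | 0→d | 111→c | 110→a | 0→d | 110→a
Decoded message: caadcada

caadcada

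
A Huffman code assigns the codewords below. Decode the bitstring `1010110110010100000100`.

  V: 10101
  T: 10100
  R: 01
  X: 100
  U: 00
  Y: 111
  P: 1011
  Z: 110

VPUTURU

Read left to right; each codeword is recognised as soon as it completes (prefix code):
  10101→V | 1011→P | 00→U | 10100→T | 00→U | 01→R | 00→U
Decoded message: VPUTURU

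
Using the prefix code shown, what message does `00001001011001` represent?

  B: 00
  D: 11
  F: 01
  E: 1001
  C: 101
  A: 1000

BBEFE

Read left to right; each codeword is recognised as soon as it completes (prefix code):
  00→B | 00→B | 1001→E | 01→F | 1001→E
Decoded message: BBEFE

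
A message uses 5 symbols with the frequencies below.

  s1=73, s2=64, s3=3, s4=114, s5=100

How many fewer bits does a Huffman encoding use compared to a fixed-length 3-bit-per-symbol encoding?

Fixed-length: 3 bits × 354 symbols = 1062 bits.
Huffman merges:
combine s3(3), s2(64) → 67
combine 67, s1(73) → 140
combine s5(100), s4(114) → 214
combine 140, 214 → 354
Huffman total = 67 + 140 + 214 + 354 = 775 bits.
Saving = 1062 − 775 = 287 bits.

287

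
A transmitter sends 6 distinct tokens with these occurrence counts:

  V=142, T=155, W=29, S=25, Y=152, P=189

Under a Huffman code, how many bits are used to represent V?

3

Repeatedly merge the two smallest:
combine S(25), W(29) → 54
combine 54, V(142) → 196
combine Y(152), T(155) → 307
combine P(189), 196 → 385
combine 307, 385 → 692
V sits 3 levels below the root, so its codeword is 3 bits.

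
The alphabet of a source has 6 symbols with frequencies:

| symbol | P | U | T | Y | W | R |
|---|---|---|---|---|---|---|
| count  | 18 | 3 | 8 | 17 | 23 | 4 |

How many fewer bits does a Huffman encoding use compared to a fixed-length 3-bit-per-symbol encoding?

Fixed-length: 3 bits × 73 symbols = 219 bits.
Huffman merges:
combine U(3), R(4) → 7
combine 7, T(8) → 15
combine 15, Y(17) → 32
combine P(18), W(23) → 41
combine 32, 41 → 73
Huffman total = 7 + 15 + 32 + 41 + 73 = 168 bits.
Saving = 219 − 168 = 51 bits.

51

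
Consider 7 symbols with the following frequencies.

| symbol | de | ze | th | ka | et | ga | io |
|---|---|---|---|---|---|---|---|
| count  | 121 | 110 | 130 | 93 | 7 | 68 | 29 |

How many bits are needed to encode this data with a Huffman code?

1453

Build the Huffman tree bottom-up:
combine et(7), io(29) → 36
combine 36, ga(68) → 104
combine ka(93), 104 → 197
combine ze(110), de(121) → 231
combine th(130), 197 → 327
combine 231, 327 → 558
Total encoded bits = sum of merged weights = 36 + 104 + 197 + 231 + 327 + 558 = 1453.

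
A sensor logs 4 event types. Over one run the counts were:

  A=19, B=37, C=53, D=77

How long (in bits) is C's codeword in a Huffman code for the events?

Repeatedly merge the two smallest:
A(19) + B(37) → 56
C(53) + 56 → 109
D(77) + 109 → 186
C's leaf is at depth 2, giving a 2-bit codeword.

2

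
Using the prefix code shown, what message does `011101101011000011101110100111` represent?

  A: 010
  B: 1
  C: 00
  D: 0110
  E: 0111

EDBDCEEAE

Read left to right; each codeword is recognised as soon as it completes (prefix code):
  0111→E | 0110→D | 1→B | 0110→D | 00→C | 0111→E | 0111→E | 010→A | 0111→E
Decoded message: EDBDCEEAE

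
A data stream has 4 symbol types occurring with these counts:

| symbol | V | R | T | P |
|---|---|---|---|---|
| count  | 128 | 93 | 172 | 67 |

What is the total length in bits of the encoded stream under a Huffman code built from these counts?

Merge the two smallest weights repeatedly:
merge P(67) and R(93): 160
merge V(128) and 160: 288
merge T(172) and 288: 460
Total encoded bits = sum of merged weights = 160 + 288 + 460 = 908.

908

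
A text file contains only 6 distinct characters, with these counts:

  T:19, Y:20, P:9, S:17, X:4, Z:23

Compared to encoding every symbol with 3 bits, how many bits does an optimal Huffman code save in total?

49

Fixed-length: 3 bits × 92 symbols = 276 bits.
Huffman merges:
combine X(4), P(9) → 13
combine 13, S(17) → 30
combine T(19), Y(20) → 39
combine Z(23), 30 → 53
combine 39, 53 → 92
Huffman total = 13 + 30 + 39 + 53 + 92 = 227 bits.
Saving = 276 − 227 = 49 bits.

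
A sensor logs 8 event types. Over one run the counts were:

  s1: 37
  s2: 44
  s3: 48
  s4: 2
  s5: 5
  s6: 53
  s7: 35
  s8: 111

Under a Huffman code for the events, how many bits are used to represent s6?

2

Repeatedly merge the two smallest:
s4(2) + s5(5) → 7
7 + s7(35) → 42
s1(37) + 42 → 79
s2(44) + s3(48) → 92
s6(53) + 79 → 132
92 + s8(111) → 203
132 + 203 → 335
s6's leaf is at depth 2, giving a 2-bit codeword.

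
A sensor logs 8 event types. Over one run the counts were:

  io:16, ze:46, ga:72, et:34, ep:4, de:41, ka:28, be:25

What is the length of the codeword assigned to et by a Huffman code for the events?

3

Repeatedly merge the two smallest:
merge ep(4) and io(16): 20
merge 20 and be(25): 45
merge ka(28) and et(34): 62
merge de(41) and 45: 86
merge ze(46) and 62: 108
merge ga(72) and 86: 158
merge 108 and 158: 266
et sits 3 levels below the root, so its codeword is 3 bits.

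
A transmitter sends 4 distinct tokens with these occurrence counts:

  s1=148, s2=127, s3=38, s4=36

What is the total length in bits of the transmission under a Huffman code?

624

Greedily combine the two least-frequent nodes:
combine s4(36), s3(38) → 74
combine 74, s2(127) → 201
combine s1(148), 201 → 349
Total encoded bits = sum of merged weights = 74 + 201 + 349 = 624.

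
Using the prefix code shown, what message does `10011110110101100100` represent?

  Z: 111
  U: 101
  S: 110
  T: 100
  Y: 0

TZUUYSYT

Read left to right; each codeword is recognised as soon as it completes (prefix code):
  100→T | 111→Z | 101→U | 101→U | 0→Y | 110→S | 0→Y | 100→T
Decoded message: TZUUYSYT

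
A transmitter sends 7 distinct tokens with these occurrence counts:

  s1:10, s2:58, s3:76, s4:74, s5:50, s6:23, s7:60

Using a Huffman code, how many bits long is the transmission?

936

Build the Huffman tree bottom-up:
s1(10) + s6(23) → 33
33 + s5(50) → 83
s2(58) + s7(60) → 118
s4(74) + s3(76) → 150
83 + 118 → 201
150 + 201 → 351
Each symbol's bit-cost is frequency × depth; summing gives 936 bits (equivalently 33 + 83 + 118 + 150 + 201 + 351).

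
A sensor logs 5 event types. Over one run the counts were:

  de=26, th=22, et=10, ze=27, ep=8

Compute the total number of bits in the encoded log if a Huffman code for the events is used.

204

Greedily combine the two least-frequent nodes:
combine ep(8), et(10) → 18
combine 18, th(22) → 40
combine de(26), ze(27) → 53
combine 40, 53 → 93
The encoded length is the sum of every internal node's weight: 18 + 40 + 53 + 93 = 204 bits.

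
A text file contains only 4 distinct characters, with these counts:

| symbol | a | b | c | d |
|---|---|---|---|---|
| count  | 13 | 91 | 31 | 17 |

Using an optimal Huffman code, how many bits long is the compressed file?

243

Build the Huffman tree bottom-up:
combine a(13), d(17) → 30
combine 30, c(31) → 61
combine 61, b(91) → 152
Each symbol's bit-cost is frequency × depth; summing gives 243 bits (equivalently 30 + 61 + 152).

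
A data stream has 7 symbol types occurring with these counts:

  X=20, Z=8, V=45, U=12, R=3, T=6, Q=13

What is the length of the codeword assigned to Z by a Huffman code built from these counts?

4

Huffman merges, smallest pair first:
R(3) + T(6) → 9
Z(8) + 9 → 17
U(12) + Q(13) → 25
17 + X(20) → 37
25 + 37 → 62
V(45) + 62 → 107
The subtree containing Z is merged 4 times, so code length = 4.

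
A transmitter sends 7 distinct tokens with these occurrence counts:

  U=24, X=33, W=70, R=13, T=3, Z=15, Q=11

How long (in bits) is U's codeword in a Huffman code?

Build the tree from the bottom:
merge T(3) and Q(11): 14
merge R(13) and 14: 27
merge Z(15) and U(24): 39
merge 27 and X(33): 60
merge 39 and 60: 99
merge W(70) and 99: 169
U's leaf is at depth 3, giving a 3-bit codeword.

3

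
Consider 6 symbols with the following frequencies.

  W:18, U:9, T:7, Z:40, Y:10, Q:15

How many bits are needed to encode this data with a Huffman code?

Build the Huffman tree bottom-up:
merge T(7) and U(9): 16
merge Y(10) and Q(15): 25
merge 16 and W(18): 34
merge 25 and 34: 59
merge Z(40) and 59: 99
Total encoded bits = sum of merged weights = 16 + 25 + 34 + 59 + 99 = 233.

233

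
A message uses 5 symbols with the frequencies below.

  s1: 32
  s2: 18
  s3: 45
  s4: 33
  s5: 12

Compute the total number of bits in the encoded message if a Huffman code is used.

310

Greedily combine the two least-frequent nodes:
s5(12) + s2(18) → 30
30 + s1(32) → 62
s4(33) + s3(45) → 78
62 + 78 → 140
The encoded length is the sum of every internal node's weight: 30 + 62 + 78 + 140 = 310 bits.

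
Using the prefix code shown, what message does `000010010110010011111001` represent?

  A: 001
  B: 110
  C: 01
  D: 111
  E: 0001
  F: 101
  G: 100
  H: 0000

Read left to right; each codeword is recognised as soon as it completes (prefix code):
  0000→H | 100→G | 101→F | 100→G | 100→G | 111→D | 110→B | 01→C
Decoded message: HGFGGDBC

HGFGGDBC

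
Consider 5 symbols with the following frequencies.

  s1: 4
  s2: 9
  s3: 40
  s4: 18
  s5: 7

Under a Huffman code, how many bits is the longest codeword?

Merge the two lowest-weight nodes at each step:
s1(4) + s5(7) → 11
s2(9) + 11 → 20
s4(18) + 20 → 38
38 + s3(40) → 78
Maximum depth reached is 4.

4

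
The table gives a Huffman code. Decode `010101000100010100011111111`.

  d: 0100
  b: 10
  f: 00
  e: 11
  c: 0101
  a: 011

cddcfaeee

Read left to right; each codeword is recognised as soon as it completes (prefix code):
  0101→c | 0100→d | 0100→d | 0101→c | 00→f | 011→a | 11→e | 11→e | 11→e
Decoded message: cddcfaeee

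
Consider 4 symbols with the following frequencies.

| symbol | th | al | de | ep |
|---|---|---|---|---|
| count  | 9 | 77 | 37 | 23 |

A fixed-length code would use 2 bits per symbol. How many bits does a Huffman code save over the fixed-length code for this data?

45

Fixed-length: 2 bits × 146 symbols = 292 bits.
Huffman merges:
th(9) + ep(23) → 32
32 + de(37) → 69
69 + al(77) → 146
Huffman total = 32 + 69 + 146 = 247 bits.
Saving = 292 − 247 = 45 bits.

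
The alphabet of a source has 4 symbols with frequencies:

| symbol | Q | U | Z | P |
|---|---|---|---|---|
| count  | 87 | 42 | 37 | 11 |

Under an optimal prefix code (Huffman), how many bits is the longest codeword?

Merge the two lowest-weight nodes at each step:
merge P(11) and Z(37): 48
merge U(42) and 48: 90
merge Q(87) and 90: 177
The rarest symbols sit at the bottom; the longest codeword is 3 bits.

3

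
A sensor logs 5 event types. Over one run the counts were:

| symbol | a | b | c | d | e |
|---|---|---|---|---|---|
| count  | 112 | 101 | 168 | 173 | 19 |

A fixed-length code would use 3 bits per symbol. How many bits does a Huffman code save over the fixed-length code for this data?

Fixed-length: 3 bits × 573 symbols = 1719 bits.
Huffman merges:
e(19) + b(101) → 120
a(112) + 120 → 232
c(168) + d(173) → 341
232 + 341 → 573
Huffman total = 120 + 232 + 341 + 573 = 1266 bits.
Saving = 1719 − 1266 = 453 bits.

453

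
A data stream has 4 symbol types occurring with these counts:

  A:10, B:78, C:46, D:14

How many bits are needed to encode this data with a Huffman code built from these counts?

242

Build the Huffman tree bottom-up:
merge A(10) and D(14): 24
merge 24 and C(46): 70
merge 70 and B(78): 148
The encoded length is the sum of every internal node's weight: 24 + 70 + 148 = 242 bits.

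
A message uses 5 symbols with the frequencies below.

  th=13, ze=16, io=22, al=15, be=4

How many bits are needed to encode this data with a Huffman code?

Merge the two smallest weights repeatedly:
combine be(4), th(13) → 17
combine al(15), ze(16) → 31
combine 17, io(22) → 39
combine 31, 39 → 70
Total encoded bits = sum of merged weights = 17 + 31 + 39 + 70 = 157.

157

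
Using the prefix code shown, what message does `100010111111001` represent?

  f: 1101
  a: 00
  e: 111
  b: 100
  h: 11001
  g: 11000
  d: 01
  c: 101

bddeh

Read left to right; each codeword is recognised as soon as it completes (prefix code):
  100→b | 01→d | 01→d | 111→e | 11001→h
Decoded message: bddeh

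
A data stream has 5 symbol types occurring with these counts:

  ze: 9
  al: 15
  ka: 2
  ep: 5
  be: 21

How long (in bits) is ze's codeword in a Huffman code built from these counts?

Build the tree from the bottom:
merge ka(2) and ep(5): 7
merge 7 and ze(9): 16
merge al(15) and 16: 31
merge be(21) and 31: 52
ze sits 3 levels below the root, so its codeword is 3 bits.

3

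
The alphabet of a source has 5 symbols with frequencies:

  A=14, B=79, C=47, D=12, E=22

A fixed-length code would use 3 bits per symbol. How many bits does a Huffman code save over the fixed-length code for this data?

179

Fixed-length: 3 bits × 174 symbols = 522 bits.
Huffman merges:
D(12) + A(14) → 26
E(22) + 26 → 48
C(47) + 48 → 95
B(79) + 95 → 174
Huffman total = 26 + 48 + 95 + 174 = 343 bits.
Saving = 522 − 343 = 179 bits.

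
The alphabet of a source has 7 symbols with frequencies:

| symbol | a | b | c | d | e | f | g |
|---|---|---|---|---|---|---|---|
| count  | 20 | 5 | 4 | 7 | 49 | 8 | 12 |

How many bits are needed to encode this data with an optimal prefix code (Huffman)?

Greedily combine the two least-frequent nodes:
merge c(4) and b(5): 9
merge d(7) and f(8): 15
merge 9 and g(12): 21
merge 15 and a(20): 35
merge 21 and 35: 56
merge e(49) and 56: 105
The encoded length is the sum of every internal node's weight: 9 + 15 + 21 + 35 + 56 + 105 = 241 bits.

241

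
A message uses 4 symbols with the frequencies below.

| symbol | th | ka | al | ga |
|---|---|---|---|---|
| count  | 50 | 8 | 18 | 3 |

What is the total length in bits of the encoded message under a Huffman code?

119

Greedily combine the two least-frequent nodes:
merge ga(3) and ka(8): 11
merge 11 and al(18): 29
merge 29 and th(50): 79
Total encoded bits = sum of merged weights = 11 + 29 + 79 = 119.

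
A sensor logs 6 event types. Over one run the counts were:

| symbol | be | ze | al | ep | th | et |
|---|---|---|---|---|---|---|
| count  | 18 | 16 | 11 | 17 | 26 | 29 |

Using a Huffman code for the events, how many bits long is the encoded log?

296

Merge the two smallest weights repeatedly:
merge al(11) and ze(16): 27
merge ep(17) and be(18): 35
merge th(26) and 27: 53
merge et(29) and 35: 64
merge 53 and 64: 117
Total encoded bits = sum of merged weights = 27 + 35 + 53 + 64 + 117 = 296.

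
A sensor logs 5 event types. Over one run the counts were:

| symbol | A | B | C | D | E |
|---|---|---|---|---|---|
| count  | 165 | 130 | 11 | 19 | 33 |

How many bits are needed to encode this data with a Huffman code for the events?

644

Merge the two smallest weights repeatedly:
merge C(11) and D(19): 30
merge 30 and E(33): 63
merge 63 and B(130): 193
merge A(165) and 193: 358
Total encoded bits = sum of merged weights = 30 + 63 + 193 + 358 = 644.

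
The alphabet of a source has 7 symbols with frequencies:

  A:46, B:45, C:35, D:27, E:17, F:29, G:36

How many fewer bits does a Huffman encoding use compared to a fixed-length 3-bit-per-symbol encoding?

Fixed-length: 3 bits × 235 symbols = 705 bits.
Huffman merges:
E(17) + D(27) → 44
F(29) + C(35) → 64
G(36) + 44 → 80
B(45) + A(46) → 91
64 + 80 → 144
91 + 144 → 235
Huffman total = 44 + 64 + 80 + 91 + 144 + 235 = 658 bits.
Saving = 705 − 658 = 47 bits.

47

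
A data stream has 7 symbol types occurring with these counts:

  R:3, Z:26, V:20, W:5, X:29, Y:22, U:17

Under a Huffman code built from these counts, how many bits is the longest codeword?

Merge the two lowest-weight nodes at each step:
R(3) + W(5) → 8
8 + U(17) → 25
V(20) + Y(22) → 42
25 + Z(26) → 51
X(29) + 42 → 71
51 + 71 → 122
Maximum depth reached is 4.

4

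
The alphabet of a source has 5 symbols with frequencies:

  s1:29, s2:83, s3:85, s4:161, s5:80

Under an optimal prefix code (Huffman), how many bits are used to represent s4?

Huffman merges, smallest pair first:
s1(29) + s5(80) → 109
s2(83) + s3(85) → 168
109 + s4(161) → 270
168 + 270 → 438
s4 sits 2 levels below the root, so its codeword is 2 bits.

2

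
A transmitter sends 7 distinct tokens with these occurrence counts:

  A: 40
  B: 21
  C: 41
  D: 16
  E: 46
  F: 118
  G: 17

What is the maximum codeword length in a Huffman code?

Merge the two lowest-weight nodes at each step:
merge D(16) and G(17): 33
merge B(21) and 33: 54
merge A(40) and C(41): 81
merge E(46) and 54: 100
merge 81 and 100: 181
merge F(118) and 181: 299
The rarest symbols sit at the bottom; the longest codeword is 5 bits.

5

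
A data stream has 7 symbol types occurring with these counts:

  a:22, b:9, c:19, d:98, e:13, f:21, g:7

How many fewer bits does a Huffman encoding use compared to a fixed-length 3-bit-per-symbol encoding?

151

Fixed-length: 3 bits × 189 symbols = 567 bits.
Huffman merges:
merge g(7) and b(9): 16
merge e(13) and 16: 29
merge c(19) and f(21): 40
merge a(22) and 29: 51
merge 40 and 51: 91
merge 91 and d(98): 189
Huffman total = 16 + 29 + 40 + 51 + 91 + 189 = 416 bits.
Saving = 567 − 416 = 151 bits.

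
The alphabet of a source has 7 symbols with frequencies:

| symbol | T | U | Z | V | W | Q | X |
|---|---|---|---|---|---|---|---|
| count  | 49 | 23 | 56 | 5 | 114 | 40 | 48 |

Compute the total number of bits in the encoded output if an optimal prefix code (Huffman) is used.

Greedily combine the two least-frequent nodes:
combine V(5), U(23) → 28
combine 28, Q(40) → 68
combine X(48), T(49) → 97
combine Z(56), 68 → 124
combine 97, W(114) → 211
combine 124, 211 → 335
Total encoded bits = sum of merged weights = 28 + 68 + 97 + 124 + 211 + 335 = 863.

863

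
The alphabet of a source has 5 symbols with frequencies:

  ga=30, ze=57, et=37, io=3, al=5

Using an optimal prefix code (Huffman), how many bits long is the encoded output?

253

Merge the two smallest weights repeatedly:
combine io(3), al(5) → 8
combine 8, ga(30) → 38
combine et(37), 38 → 75
combine ze(57), 75 → 132
Total encoded bits = sum of merged weights = 8 + 38 + 75 + 132 = 253.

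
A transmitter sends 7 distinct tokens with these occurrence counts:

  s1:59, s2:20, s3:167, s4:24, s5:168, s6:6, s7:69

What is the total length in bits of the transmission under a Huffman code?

1211

Greedily combine the two least-frequent nodes:
s6(6) + s2(20) → 26
s4(24) + 26 → 50
50 + s1(59) → 109
s7(69) + 109 → 178
s3(167) + s5(168) → 335
178 + 335 → 513
Total encoded bits = sum of merged weights = 26 + 50 + 109 + 178 + 335 + 513 = 1211.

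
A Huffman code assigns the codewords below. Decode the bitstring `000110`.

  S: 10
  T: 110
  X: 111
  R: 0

Read left to right; each codeword is recognised as soon as it completes (prefix code):
  0→R | 0→R | 0→R | 110→T
Decoded message: RRRT

RRRT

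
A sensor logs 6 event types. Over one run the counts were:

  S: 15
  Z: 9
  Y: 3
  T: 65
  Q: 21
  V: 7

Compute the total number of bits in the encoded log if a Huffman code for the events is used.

238

Greedily combine the two least-frequent nodes:
combine Y(3), V(7) → 10
combine Z(9), 10 → 19
combine S(15), 19 → 34
combine Q(21), 34 → 55
combine 55, T(65) → 120
Total encoded bits = sum of merged weights = 10 + 19 + 34 + 55 + 120 = 238.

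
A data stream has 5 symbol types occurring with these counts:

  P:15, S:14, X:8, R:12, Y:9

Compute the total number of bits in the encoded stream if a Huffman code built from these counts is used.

Merge the two smallest weights repeatedly:
merge X(8) and Y(9): 17
merge R(12) and S(14): 26
merge P(15) and 17: 32
merge 26 and 32: 58
The encoded length is the sum of every internal node's weight: 17 + 26 + 32 + 58 = 133 bits.

133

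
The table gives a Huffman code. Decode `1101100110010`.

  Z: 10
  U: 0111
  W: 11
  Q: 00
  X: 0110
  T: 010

Read left to right; each codeword is recognised as soon as it completes (prefix code):
  11→W | 0110→X | 0110→X | 010→T
Decoded message: WXXT

WXXT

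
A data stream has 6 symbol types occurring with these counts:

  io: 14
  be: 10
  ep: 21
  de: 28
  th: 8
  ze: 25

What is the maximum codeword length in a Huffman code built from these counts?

Merge the two lowest-weight nodes at each step:
combine th(8), be(10) → 18
combine io(14), 18 → 32
combine ep(21), ze(25) → 46
combine de(28), 32 → 60
combine 46, 60 → 106
The rarest symbols sit at the bottom; the longest codeword is 4 bits.

4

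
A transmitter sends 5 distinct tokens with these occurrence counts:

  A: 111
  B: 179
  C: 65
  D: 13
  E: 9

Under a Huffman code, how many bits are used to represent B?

1

Repeatedly merge the two smallest:
merge E(9) and D(13): 22
merge 22 and C(65): 87
merge 87 and A(111): 198
merge B(179) and 198: 377
B sits one level below the root: a 1-bit codeword.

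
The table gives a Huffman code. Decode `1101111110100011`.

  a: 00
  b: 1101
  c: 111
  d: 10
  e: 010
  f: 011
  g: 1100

Read left to right; each codeword is recognised as soon as it completes (prefix code):
  1101→b | 111→c | 1101→b | 00→a | 011→f
Decoded message: bcbaf

bcbaf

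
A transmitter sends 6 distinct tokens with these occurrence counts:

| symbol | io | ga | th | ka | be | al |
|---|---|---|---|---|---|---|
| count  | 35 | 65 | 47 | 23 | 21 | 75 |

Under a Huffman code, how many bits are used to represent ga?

2

Repeatedly merge the two smallest:
combine be(21), ka(23) → 44
combine io(35), 44 → 79
combine th(47), ga(65) → 112
combine al(75), 79 → 154
combine 112, 154 → 266
ga's leaf is at depth 2, giving a 2-bit codeword.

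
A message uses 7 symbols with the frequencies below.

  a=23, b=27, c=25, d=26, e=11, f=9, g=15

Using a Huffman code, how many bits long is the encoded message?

375

Merge the two smallest weights repeatedly:
f(9) + e(11) → 20
g(15) + 20 → 35
a(23) + c(25) → 48
d(26) + b(27) → 53
35 + 48 → 83
53 + 83 → 136
The encoded length is the sum of every internal node's weight: 20 + 35 + 48 + 53 + 83 + 136 = 375 bits.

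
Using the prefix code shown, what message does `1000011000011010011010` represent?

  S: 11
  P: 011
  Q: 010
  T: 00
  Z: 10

Read left to right; each codeword is recognised as soon as it completes (prefix code):
  10→Z | 00→T | 011→P | 00→T | 00→T | 11→S | 010→Q | 011→P | 010→Q
Decoded message: ZTPTTSQPQ

ZTPTTSQPQ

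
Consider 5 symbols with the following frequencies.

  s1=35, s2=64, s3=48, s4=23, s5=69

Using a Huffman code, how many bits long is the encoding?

Greedily combine the two least-frequent nodes:
s4(23) + s1(35) → 58
s3(48) + 58 → 106
s2(64) + s5(69) → 133
106 + 133 → 239
Each symbol's bit-cost is frequency × depth; summing gives 536 bits (equivalently 58 + 106 + 133 + 239).

536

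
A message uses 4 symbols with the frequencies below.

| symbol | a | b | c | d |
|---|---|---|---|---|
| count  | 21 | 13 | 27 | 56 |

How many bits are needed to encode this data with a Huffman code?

212

Merge the two smallest weights repeatedly:
combine b(13), a(21) → 34
combine c(27), 34 → 61
combine d(56), 61 → 117
Total encoded bits = sum of merged weights = 34 + 61 + 117 = 212.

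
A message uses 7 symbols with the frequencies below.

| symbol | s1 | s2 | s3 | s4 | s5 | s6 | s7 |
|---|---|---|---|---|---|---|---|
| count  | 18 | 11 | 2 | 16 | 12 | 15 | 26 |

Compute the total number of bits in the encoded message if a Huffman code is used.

Greedily combine the two least-frequent nodes:
merge s3(2) and s2(11): 13
merge s5(12) and 13: 25
merge s6(15) and s4(16): 31
merge s1(18) and 25: 43
merge s7(26) and 31: 57
merge 43 and 57: 100
Each symbol's bit-cost is frequency × depth; summing gives 269 bits (equivalently 13 + 25 + 31 + 43 + 57 + 100).

269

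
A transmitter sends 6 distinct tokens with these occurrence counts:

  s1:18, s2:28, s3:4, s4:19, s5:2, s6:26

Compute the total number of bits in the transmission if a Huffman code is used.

Merge the two smallest weights repeatedly:
s5(2) + s3(4) → 6
6 + s1(18) → 24
s4(19) + 24 → 43
s6(26) + s2(28) → 54
43 + 54 → 97
Total encoded bits = sum of merged weights = 6 + 24 + 43 + 54 + 97 = 224.

224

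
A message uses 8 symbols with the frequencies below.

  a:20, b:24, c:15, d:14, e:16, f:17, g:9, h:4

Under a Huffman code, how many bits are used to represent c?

Huffman merges, smallest pair first:
h(4) + g(9) → 13
13 + d(14) → 27
c(15) + e(16) → 31
f(17) + a(20) → 37
b(24) + 27 → 51
31 + 37 → 68
51 + 68 → 119
The subtree containing c is merged 3 times, so code length = 3.

3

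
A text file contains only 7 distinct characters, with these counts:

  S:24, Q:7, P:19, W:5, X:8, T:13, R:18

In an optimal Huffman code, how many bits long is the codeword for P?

2

Build the tree from the bottom:
combine W(5), Q(7) → 12
combine X(8), 12 → 20
combine T(13), R(18) → 31
combine P(19), 20 → 39
combine S(24), 31 → 55
combine 39, 55 → 94
The subtree containing P is merged 2 times, so code length = 2.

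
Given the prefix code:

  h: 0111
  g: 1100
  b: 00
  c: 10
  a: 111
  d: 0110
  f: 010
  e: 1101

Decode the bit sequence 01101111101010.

daef

Read left to right; each codeword is recognised as soon as it completes (prefix code):
  0110→d | 111→a | 1101→e | 010→f
Decoded message: daef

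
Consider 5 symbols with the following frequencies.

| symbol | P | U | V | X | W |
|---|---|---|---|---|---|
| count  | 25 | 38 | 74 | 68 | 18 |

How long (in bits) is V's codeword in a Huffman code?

Repeatedly merge the two smallest:
W(18) + P(25) → 43
U(38) + 43 → 81
X(68) + V(74) → 142
81 + 142 → 223
V's leaf is at depth 2, giving a 2-bit codeword.

2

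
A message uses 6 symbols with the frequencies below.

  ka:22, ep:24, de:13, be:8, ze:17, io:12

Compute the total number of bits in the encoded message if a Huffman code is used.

Greedily combine the two least-frequent nodes:
be(8) + io(12) → 20
de(13) + ze(17) → 30
20 + ka(22) → 42
ep(24) + 30 → 54
42 + 54 → 96
Total encoded bits = sum of merged weights = 20 + 30 + 42 + 54 + 96 = 242.

242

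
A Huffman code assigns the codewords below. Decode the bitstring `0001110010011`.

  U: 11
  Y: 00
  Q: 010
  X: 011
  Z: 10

Read left to right; each codeword is recognised as soon as it completes (prefix code):
  00→Y | 011→X | 10→Z | 010→Q | 011→X
Decoded message: YXZQX

YXZQX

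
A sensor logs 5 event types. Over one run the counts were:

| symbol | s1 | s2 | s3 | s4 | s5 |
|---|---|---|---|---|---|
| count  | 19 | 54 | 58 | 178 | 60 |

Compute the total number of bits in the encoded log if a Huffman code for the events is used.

Build the Huffman tree bottom-up:
s1(19) + s2(54) → 73
s3(58) + s5(60) → 118
73 + 118 → 191
s4(178) + 191 → 369
The encoded length is the sum of every internal node's weight: 73 + 118 + 191 + 369 = 751 bits.

751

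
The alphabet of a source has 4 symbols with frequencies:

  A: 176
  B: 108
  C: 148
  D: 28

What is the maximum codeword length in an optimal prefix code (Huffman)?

3

Merge the two lowest-weight nodes at each step:
merge D(28) and B(108): 136
merge 136 and C(148): 284
merge A(176) and 284: 460
Maximum depth reached is 3.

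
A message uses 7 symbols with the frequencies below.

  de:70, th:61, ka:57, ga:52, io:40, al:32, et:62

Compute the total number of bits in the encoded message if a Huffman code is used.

Greedily combine the two least-frequent nodes:
al(32) + io(40) → 72
ga(52) + ka(57) → 109
th(61) + et(62) → 123
de(70) + 72 → 142
109 + 123 → 232
142 + 232 → 374
Each symbol's bit-cost is frequency × depth; summing gives 1052 bits (equivalently 72 + 109 + 123 + 142 + 232 + 374).

1052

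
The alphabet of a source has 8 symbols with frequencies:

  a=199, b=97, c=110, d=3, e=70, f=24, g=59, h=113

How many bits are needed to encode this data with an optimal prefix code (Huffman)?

Merge the two smallest weights repeatedly:
d(3) + f(24) → 27
27 + g(59) → 86
e(70) + 86 → 156
b(97) + c(110) → 207
h(113) + 156 → 269
a(199) + 207 → 406
269 + 406 → 675
Each symbol's bit-cost is frequency × depth; summing gives 1826 bits (equivalently 27 + 86 + 156 + 207 + 269 + 406 + 675).

1826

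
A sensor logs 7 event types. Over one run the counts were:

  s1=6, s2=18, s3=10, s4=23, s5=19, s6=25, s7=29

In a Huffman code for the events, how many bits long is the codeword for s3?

4

Repeatedly merge the two smallest:
combine s1(6), s3(10) → 16
combine 16, s2(18) → 34
combine s5(19), s4(23) → 42
combine s6(25), s7(29) → 54
combine 34, 42 → 76
combine 54, 76 → 130
s3 sits 4 levels below the root, so its codeword is 4 bits.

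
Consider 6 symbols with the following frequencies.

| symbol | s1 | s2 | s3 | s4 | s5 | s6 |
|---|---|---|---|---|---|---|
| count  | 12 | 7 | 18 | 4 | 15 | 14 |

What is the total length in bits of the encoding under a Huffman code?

Greedily combine the two least-frequent nodes:
merge s4(4) and s2(7): 11
merge 11 and s1(12): 23
merge s6(14) and s5(15): 29
merge s3(18) and 23: 41
merge 29 and 41: 70
The encoded length is the sum of every internal node's weight: 11 + 23 + 29 + 41 + 70 = 174 bits.

174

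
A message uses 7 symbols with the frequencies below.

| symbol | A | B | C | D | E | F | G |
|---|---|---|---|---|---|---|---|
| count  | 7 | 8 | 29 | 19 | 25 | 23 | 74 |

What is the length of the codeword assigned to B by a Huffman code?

5

Build the tree from the bottom:
merge A(7) and B(8): 15
merge 15 and D(19): 34
merge F(23) and E(25): 48
merge C(29) and 34: 63
merge 48 and 63: 111
merge G(74) and 111: 185
The subtree containing B is merged 5 times, so code length = 5.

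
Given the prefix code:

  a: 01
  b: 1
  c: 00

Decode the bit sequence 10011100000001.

bcbbbccca

Read left to right; each codeword is recognised as soon as it completes (prefix code):
  1→b | 00→c | 1→b | 1→b | 1→b | 00→c | 00→c | 00→c | 01→a
Decoded message: bcbbbccca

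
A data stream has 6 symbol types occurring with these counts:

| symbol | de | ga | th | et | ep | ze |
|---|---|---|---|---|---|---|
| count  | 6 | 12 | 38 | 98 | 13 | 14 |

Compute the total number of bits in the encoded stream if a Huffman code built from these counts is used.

Build the Huffman tree bottom-up:
de(6) + ga(12) → 18
ep(13) + ze(14) → 27
18 + 27 → 45
th(38) + 45 → 83
83 + et(98) → 181
Total encoded bits = sum of merged weights = 18 + 27 + 45 + 83 + 181 = 354.

354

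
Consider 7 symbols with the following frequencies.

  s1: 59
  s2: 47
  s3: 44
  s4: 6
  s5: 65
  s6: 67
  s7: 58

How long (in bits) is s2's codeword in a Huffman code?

Repeatedly merge the two smallest:
merge s4(6) and s3(44): 50
merge s2(47) and 50: 97
merge s7(58) and s1(59): 117
merge s5(65) and s6(67): 132
merge 97 and 117: 214
merge 132 and 214: 346
s2's leaf is at depth 3, giving a 3-bit codeword.

3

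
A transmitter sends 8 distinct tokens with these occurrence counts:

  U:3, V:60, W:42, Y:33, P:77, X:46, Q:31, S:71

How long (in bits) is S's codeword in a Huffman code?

Build the tree from the bottom:
combine U(3), Q(31) → 34
combine Y(33), 34 → 67
combine W(42), X(46) → 88
combine V(60), 67 → 127
combine S(71), P(77) → 148
combine 88, 127 → 215
combine 148, 215 → 363
The subtree containing S is merged 2 times, so code length = 2.

2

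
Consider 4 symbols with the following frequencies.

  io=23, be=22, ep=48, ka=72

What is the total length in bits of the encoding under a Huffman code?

Merge the two smallest weights repeatedly:
be(22) + io(23) → 45
45 + ep(48) → 93
ka(72) + 93 → 165
The encoded length is the sum of every internal node's weight: 45 + 93 + 165 = 303 bits.

303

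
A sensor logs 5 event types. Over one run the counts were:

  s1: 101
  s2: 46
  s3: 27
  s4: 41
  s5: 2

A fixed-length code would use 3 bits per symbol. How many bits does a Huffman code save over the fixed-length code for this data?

Fixed-length: 3 bits × 217 symbols = 651 bits.
Huffman merges:
merge s5(2) and s3(27): 29
merge 29 and s4(41): 70
merge s2(46) and 70: 116
merge s1(101) and 116: 217
Huffman total = 29 + 70 + 116 + 217 = 432 bits.
Saving = 651 − 432 = 219 bits.

219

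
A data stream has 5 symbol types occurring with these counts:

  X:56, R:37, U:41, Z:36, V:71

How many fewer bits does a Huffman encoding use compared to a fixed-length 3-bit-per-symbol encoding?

168

Fixed-length: 3 bits × 241 symbols = 723 bits.
Huffman merges:
combine Z(36), R(37) → 73
combine U(41), X(56) → 97
combine V(71), 73 → 144
combine 97, 144 → 241
Huffman total = 73 + 97 + 144 + 241 = 555 bits.
Saving = 723 − 555 = 168 bits.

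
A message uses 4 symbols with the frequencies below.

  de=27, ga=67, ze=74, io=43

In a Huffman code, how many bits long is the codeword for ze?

1

Huffman merges, smallest pair first:
combine de(27), io(43) → 70
combine ga(67), 70 → 137
combine ze(74), 137 → 211
ze is a child of the root — depth 1, so its codeword is a single bit.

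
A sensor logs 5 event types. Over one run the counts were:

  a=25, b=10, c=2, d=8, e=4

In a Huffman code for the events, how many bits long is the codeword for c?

4

Build the tree from the bottom:
merge c(2) and e(4): 6
merge 6 and d(8): 14
merge b(10) and 14: 24
merge 24 and a(25): 49
The subtree containing c is merged 4 times, so code length = 4.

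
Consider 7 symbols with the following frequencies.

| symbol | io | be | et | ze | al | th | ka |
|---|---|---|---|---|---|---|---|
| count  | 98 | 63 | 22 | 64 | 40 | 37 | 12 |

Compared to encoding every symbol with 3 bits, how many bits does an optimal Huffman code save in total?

Fixed-length: 3 bits × 336 symbols = 1008 bits.
Huffman merges:
combine ka(12), et(22) → 34
combine 34, th(37) → 71
combine al(40), be(63) → 103
combine ze(64), 71 → 135
combine io(98), 103 → 201
combine 135, 201 → 336
Huffman total = 34 + 71 + 103 + 135 + 201 + 336 = 880 bits.
Saving = 1008 − 880 = 128 bits.

128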